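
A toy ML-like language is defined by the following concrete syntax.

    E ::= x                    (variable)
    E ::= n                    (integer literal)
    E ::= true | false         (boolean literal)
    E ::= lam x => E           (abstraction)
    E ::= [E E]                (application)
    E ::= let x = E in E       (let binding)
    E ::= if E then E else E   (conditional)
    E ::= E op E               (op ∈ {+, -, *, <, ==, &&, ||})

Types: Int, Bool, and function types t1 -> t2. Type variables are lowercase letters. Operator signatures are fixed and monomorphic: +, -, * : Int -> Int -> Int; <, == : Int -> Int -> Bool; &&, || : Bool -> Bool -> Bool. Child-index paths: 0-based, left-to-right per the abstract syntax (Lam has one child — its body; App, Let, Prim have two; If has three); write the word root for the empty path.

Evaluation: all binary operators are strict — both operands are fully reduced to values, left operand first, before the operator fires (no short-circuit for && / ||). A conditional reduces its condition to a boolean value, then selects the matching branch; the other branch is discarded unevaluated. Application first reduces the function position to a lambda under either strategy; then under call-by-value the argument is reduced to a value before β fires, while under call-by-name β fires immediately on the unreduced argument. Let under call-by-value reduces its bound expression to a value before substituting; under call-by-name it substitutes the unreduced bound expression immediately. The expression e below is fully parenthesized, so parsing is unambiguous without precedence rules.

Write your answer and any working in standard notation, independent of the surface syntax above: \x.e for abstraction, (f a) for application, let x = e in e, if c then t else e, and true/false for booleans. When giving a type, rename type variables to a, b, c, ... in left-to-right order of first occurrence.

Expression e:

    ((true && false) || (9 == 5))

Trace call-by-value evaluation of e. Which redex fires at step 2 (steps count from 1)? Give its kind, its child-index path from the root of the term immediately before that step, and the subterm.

Answer: delta at 1 : (9 == 5)

Trace:
step 0: ((true && false) || (9 == 5))
step 1: [delta@0] (false || (9 == 5))
step 2: [delta@1] (false || false)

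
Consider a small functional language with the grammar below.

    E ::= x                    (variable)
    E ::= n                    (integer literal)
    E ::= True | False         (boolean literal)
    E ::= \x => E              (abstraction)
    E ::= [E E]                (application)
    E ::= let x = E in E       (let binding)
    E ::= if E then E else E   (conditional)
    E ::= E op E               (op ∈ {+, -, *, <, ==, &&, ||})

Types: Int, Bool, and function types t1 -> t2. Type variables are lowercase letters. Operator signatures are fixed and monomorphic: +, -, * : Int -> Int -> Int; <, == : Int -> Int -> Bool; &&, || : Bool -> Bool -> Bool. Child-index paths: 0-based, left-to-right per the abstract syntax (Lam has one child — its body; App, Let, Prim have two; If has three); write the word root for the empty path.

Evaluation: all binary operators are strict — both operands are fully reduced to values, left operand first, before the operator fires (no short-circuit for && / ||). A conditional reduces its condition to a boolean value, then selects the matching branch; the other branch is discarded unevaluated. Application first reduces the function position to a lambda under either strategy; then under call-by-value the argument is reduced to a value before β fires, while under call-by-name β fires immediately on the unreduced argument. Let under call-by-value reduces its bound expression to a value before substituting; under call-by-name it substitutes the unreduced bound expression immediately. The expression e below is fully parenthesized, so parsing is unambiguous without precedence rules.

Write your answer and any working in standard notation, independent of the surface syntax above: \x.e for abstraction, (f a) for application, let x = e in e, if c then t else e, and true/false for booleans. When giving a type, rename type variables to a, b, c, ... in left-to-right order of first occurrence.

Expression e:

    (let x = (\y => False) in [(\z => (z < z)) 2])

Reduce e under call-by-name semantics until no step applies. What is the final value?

Answer: false

Working:
step 0: (let x = (\y.false) in ((\z.(z < z)) 2))
step 1: [let@root] ((\z.(z < z)) 2)
step 2: [beta@root] (2 < 2)
step 3: [delta@root] false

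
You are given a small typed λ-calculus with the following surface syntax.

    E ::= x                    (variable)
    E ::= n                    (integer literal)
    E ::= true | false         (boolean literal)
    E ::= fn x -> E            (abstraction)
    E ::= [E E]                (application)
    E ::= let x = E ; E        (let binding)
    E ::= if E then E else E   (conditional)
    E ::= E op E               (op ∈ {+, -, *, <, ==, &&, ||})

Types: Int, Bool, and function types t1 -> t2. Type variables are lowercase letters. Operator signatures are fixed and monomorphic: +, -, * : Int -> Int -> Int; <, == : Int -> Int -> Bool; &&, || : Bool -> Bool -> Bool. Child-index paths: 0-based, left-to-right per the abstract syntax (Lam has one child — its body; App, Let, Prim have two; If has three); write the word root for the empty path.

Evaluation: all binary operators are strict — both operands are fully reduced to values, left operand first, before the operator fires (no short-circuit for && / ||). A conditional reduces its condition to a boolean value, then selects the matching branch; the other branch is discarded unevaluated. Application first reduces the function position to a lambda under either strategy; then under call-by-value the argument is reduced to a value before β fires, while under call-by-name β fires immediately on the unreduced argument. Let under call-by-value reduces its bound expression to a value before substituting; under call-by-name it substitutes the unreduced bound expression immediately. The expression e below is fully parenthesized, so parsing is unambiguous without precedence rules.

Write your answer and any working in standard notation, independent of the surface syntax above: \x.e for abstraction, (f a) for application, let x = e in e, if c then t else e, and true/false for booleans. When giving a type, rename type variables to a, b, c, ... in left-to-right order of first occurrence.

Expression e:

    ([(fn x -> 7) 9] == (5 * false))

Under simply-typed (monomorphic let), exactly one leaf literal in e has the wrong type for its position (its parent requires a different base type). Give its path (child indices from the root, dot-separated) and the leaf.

Derivation:
\x._ : a -> Int
  unify a -> Int ~ Int -> b
  unify a ~ Int
  unify Int ~ b
_ _ : Int
  unify Int ~ Int
  unify Int ~ Int
  unify Bool ~ Int
  FAIL: mismatch Bool ~ Int

Answer: 1.1 : false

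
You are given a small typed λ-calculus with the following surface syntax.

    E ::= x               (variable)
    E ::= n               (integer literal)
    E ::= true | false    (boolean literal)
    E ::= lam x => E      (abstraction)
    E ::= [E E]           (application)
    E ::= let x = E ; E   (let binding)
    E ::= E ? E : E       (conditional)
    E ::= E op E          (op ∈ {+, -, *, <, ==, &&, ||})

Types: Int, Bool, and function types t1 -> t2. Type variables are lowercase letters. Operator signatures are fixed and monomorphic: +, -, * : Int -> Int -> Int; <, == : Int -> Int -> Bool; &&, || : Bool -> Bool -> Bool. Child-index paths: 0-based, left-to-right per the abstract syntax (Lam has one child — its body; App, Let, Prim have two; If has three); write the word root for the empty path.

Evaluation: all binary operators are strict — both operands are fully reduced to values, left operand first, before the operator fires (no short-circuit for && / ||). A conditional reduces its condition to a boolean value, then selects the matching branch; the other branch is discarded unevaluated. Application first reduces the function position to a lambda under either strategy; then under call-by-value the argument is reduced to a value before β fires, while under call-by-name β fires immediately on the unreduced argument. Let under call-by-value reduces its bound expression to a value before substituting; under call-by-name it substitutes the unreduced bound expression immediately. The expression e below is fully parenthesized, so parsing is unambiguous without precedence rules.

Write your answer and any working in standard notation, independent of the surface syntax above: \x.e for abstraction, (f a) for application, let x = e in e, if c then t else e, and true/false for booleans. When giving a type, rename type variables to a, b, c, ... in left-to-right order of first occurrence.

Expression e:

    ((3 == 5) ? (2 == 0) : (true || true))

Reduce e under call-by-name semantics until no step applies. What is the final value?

Answer: true

Derivation:
step 0: (if (3 == 5) then (2 == 0) else (true || true))
step 1: [delta@0] (if false then (2 == 0) else (true || true))
step 2: [if@root] (true || true)
step 3: [delta@root] true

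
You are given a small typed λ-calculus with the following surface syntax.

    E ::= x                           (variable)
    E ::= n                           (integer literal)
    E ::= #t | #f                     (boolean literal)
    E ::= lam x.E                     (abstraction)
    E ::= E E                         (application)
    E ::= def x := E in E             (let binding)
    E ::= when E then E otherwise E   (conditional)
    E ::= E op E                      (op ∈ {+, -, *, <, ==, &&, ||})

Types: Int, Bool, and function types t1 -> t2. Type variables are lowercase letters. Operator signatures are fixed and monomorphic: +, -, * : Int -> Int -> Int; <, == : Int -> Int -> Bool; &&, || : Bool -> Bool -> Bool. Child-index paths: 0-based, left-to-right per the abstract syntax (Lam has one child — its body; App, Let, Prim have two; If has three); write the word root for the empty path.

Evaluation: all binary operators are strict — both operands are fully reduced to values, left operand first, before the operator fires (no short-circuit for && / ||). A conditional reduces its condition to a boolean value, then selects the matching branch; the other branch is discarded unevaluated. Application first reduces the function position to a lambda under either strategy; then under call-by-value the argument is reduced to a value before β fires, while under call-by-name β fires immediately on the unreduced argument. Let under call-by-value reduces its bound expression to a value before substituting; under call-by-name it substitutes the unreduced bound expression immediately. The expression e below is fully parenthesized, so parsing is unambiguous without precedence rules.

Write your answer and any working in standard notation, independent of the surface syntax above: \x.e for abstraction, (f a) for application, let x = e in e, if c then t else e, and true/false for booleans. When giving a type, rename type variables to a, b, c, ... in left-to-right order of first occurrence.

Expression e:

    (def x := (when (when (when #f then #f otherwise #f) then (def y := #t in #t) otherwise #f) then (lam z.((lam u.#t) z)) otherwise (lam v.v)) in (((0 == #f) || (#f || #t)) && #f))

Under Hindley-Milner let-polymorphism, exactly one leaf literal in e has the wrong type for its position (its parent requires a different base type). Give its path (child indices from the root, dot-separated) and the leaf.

Answer: 1.0.0.1 : false

Working:
  unify Bool ~ Bool
  unify Bool ~ Bool
  unify Bool ~ Bool
let y : Bool
  unify Bool ~ Bool
  unify Bool ~ Bool
\u._ : b -> Bool
z : a
  unify b -> Bool ~ a -> c
  unify b ~ a
  unify Bool ~ c
_ _ : Bool
\z._ : a -> Bool
v : d
\v._ : d -> d
  unify a -> Bool ~ d -> d
  unify a ~ d
  unify Bool ~ d
let x : Bool -> Bool
  unify Int ~ Int
  unify Bool ~ Int
  FAIL: mismatch Bool ~ Int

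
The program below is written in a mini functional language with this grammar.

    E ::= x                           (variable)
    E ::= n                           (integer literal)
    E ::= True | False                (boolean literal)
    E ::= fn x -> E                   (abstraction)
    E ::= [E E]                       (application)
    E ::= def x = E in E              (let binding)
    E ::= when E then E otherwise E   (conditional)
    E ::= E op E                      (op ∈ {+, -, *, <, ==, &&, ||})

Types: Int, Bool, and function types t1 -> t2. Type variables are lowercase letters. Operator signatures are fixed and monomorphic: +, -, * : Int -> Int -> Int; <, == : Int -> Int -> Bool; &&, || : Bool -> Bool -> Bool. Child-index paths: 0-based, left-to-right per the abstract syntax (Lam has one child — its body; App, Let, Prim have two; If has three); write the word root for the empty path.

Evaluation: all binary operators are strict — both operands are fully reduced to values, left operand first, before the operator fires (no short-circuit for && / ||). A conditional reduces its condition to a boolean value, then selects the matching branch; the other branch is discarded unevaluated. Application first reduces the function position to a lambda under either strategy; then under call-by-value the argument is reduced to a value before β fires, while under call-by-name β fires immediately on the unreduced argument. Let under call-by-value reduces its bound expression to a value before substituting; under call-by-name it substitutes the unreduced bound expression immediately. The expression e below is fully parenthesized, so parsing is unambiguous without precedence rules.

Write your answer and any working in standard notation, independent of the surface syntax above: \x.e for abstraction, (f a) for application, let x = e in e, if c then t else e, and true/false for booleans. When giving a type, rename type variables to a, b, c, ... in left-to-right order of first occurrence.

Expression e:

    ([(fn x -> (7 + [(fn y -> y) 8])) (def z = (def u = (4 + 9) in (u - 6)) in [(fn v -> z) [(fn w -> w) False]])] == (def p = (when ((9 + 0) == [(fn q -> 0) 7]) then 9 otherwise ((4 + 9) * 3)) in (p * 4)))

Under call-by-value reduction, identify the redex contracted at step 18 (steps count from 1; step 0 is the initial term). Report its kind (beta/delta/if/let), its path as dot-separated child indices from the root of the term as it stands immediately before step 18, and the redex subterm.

Answer: delta at root : (15 == 156)

Derivation:
step 0: (((\x.(7 + ((\y.y) 8))) (let z = (let u = (4 + 9) in (u - 6)) in ((\v.z) ((\w.w) false)))) == (let p = (if ((9 + 0) == ((\q.0) 7)) then 9 else ((4 + 9) * 3)) in (p * 4)))
step 1: [delta@0.1.0.0] (((\x.(7 + ((\y.y) 8))) (let z = (let u = 13 in (u - 6)) in ((\v.z) ((\w.w) false)))) == (let p = (if ((9 + 0) == ((\q.0) 7)) then 9 else ((4 + 9) * 3)) in (p * 4)))
step 2: [let@0.1.0] (((\x.(7 + ((\y.y) 8))) (let z = (13 - 6) in ((\v.z) ((\w.w) false)))) == (let p = (if ((9 + 0) == ((\q.0) 7)) then 9 else ((4 + 9) * 3)) in (p * 4)))
step 3: [delta@0.1.0] (((\x.(7 + ((\y.y) 8))) (let z = 7 in ((\v.z) ((\w.w) false)))) == (let p = (if ((9 + 0) == ((\q.0) 7)) then 9 else ((4 + 9) * 3)) in (p * 4)))
step 4: [let@0.1] (((\x.(7 + ((\y.y) 8))) ((\v.7) ((\w.w) false))) == (let p = (if ((9 + 0) == ((\q.0) 7)) then 9 else ((4 + 9) * 3)) in (p * 4)))
step 5: [beta@0.1.1] (((\x.(7 + ((\y.y) 8))) ((\v.7) false)) == (let p = (if ((9 + 0) == ((\q.0) 7)) then 9 else ((4 + 9) * 3)) in (p * 4)))
step 6: [beta@0.1] (((\x.(7 + ((\y.y) 8))) 7) == (let p = (if ((9 + 0) == ((\q.0) 7)) then 9 else ((4 + 9) * 3)) in (p * 4)))
step 7: [beta@0] ((7 + ((\y.y) 8)) == (let p = (if ((9 + 0) == ((\q.0) 7)) then 9 else ((4 + 9) * 3)) in (p * 4)))
step 8: [beta@0.1] ((7 + 8) == (let p = (if ((9 + 0) == ((\q.0) 7)) then 9 else ((4 + 9) * 3)) in (p * 4)))
step 9: [delta@0] (15 == (let p = (if ((9 + 0) == ((\q.0) 7)) then 9 else ((4 + 9) * 3)) in (p * 4)))
step 10: [delta@1.0.0.0] (15 == (let p = (if (9 == ((\q.0) 7)) then 9 else ((4 + 9) * 3)) in (p * 4)))
step 11: [beta@1.0.0.1] (15 == (let p = (if (9 == 0) then 9 else ((4 + 9) * 3)) in (p * 4)))
step 12: [delta@1.0.0] (15 == (let p = (if false then 9 else ((4 + 9) * 3)) in (p * 4)))
step 13: [if@1.0] (15 == (let p = ((4 + 9) * 3) in (p * 4)))
step 14: [delta@1.0.0] (15 == (let p = (13 * 3) in (p * 4)))
step 15: [delta@1.0] (15 == (let p = 39 in (p * 4)))
step 16: [let@1] (15 == (39 * 4))
step 17: [delta@1] (15 == 156)
step 18: [delta@root] false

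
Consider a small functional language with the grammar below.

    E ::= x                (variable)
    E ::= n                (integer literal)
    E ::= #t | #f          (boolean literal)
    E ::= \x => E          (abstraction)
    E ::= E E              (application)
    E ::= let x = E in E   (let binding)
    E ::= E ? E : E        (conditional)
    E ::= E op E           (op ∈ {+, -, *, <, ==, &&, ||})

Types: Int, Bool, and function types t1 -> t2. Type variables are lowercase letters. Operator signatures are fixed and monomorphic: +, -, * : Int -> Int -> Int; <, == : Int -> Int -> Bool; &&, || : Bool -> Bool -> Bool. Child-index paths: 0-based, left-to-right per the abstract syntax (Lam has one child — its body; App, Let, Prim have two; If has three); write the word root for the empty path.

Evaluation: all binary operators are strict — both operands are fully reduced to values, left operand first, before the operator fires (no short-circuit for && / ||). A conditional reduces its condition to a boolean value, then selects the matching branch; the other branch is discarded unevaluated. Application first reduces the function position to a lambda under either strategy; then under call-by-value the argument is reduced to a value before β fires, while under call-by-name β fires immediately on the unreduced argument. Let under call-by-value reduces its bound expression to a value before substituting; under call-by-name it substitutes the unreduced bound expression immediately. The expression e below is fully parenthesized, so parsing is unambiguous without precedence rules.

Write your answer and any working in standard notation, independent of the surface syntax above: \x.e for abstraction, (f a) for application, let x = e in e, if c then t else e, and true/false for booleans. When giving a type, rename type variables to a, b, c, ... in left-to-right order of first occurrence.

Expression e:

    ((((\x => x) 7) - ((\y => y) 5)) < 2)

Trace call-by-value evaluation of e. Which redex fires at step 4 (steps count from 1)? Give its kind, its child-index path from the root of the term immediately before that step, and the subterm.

Answer: delta at root : (2 < 2)

Working:
step 0: ((((\x.x) 7) - ((\y.y) 5)) < 2)
step 1: [beta@0.0] ((7 - ((\y.y) 5)) < 2)
step 2: [beta@0.1] ((7 - 5) < 2)
step 3: [delta@0] (2 < 2)
step 4: [delta@root] false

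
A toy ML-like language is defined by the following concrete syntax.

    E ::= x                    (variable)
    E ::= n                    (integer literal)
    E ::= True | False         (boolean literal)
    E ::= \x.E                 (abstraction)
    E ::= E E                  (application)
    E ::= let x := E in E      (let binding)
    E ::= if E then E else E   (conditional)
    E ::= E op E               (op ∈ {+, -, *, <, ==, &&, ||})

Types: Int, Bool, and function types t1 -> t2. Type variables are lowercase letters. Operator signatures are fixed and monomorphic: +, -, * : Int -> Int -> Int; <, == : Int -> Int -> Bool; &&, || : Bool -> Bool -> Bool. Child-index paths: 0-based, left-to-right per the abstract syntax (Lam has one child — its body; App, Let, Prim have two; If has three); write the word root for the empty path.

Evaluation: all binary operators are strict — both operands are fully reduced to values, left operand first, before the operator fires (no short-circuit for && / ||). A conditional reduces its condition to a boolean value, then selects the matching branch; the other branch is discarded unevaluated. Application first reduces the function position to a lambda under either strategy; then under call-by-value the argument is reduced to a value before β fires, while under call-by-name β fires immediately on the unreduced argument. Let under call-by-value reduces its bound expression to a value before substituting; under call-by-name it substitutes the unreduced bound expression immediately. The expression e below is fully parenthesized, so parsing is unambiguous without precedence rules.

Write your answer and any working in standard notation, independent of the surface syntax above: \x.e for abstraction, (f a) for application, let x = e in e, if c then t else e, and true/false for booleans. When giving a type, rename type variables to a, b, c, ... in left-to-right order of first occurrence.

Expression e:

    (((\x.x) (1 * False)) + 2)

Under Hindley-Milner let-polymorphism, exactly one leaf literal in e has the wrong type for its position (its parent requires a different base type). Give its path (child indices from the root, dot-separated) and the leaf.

Trace:
x : a
\x._ : a -> a
  unify Int ~ Int
  unify Bool ~ Int
  FAIL: mismatch Bool ~ Int

Answer: 0.1.1 : false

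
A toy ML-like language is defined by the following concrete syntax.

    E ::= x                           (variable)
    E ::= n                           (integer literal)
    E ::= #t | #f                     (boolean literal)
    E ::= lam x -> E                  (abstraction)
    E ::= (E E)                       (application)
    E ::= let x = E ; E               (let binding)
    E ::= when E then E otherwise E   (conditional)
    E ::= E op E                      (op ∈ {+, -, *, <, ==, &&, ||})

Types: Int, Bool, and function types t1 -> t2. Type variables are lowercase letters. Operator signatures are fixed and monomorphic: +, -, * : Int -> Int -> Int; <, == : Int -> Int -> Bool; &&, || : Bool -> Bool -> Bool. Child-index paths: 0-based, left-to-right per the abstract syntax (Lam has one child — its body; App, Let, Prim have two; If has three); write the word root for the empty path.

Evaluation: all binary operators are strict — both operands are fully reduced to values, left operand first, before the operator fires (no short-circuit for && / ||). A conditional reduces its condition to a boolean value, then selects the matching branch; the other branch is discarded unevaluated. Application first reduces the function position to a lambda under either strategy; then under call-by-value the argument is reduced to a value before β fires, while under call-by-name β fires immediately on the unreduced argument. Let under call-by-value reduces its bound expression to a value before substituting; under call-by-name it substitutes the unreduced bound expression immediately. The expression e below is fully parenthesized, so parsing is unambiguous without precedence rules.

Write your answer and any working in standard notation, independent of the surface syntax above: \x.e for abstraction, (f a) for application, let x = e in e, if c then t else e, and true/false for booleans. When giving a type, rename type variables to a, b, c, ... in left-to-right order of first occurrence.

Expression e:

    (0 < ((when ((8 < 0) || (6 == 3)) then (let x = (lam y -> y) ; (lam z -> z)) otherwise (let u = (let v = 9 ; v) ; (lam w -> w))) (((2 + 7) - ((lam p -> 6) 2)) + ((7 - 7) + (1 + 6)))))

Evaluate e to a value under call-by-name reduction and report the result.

Derivation:
step 0: (0 < ((if ((8 < 0) || (6 == 3)) then (let x = (\y.y) in (\z.z)) else (let u = (let v = 9 in v) in (\w.w))) (((2 + 7) - ((\p.6) 2)) + ((7 - 7) + (1 + 6)))))
step 1: [delta@1.0.0.0] (0 < ((if (false || (6 == 3)) then (let x = (\y.y) in (\z.z)) else (let u = (let v = 9 in v) in (\w.w))) (((2 + 7) - ((\p.6) 2)) + ((7 - 7) + (1 + 6)))))
step 2: [delta@1.0.0.1] (0 < ((if (false || false) then (let x = (\y.y) in (\z.z)) else (let u = (let v = 9 in v) in (\w.w))) (((2 + 7) - ((\p.6) 2)) + ((7 - 7) + (1 + 6)))))
step 3: [delta@1.0.0] (0 < ((if false then (let x = (\y.y) in (\z.z)) else (let u = (let v = 9 in v) in (\w.w))) (((2 + 7) - ((\p.6) 2)) + ((7 - 7) + (1 + 6)))))
step 4: [if@1.0] (0 < ((let u = (let v = 9 in v) in (\w.w)) (((2 + 7) - ((\p.6) 2)) + ((7 - 7) + (1 + 6)))))
step 5: [let@1.0] (0 < ((\w.w) (((2 + 7) - ((\p.6) 2)) + ((7 - 7) + (1 + 6)))))
step 6: [beta@1] (0 < (((2 + 7) - ((\p.6) 2)) + ((7 - 7) + (1 + 6))))
step 7: [delta@1.0.0] (0 < ((9 - ((\p.6) 2)) + ((7 - 7) + (1 + 6))))
step 8: [beta@1.0.1] (0 < ((9 - 6) + ((7 - 7) + (1 + 6))))
step 9: [delta@1.0] (0 < (3 + ((7 - 7) + (1 + 6))))
step 10: [delta@1.1.0] (0 < (3 + (0 + (1 + 6))))
step 11: [delta@1.1.1] (0 < (3 + (0 + 7)))
step 12: [delta@1.1] (0 < (3 + 7))
step 13: [delta@1] (0 < 10)
step 14: [delta@root] true

Answer: true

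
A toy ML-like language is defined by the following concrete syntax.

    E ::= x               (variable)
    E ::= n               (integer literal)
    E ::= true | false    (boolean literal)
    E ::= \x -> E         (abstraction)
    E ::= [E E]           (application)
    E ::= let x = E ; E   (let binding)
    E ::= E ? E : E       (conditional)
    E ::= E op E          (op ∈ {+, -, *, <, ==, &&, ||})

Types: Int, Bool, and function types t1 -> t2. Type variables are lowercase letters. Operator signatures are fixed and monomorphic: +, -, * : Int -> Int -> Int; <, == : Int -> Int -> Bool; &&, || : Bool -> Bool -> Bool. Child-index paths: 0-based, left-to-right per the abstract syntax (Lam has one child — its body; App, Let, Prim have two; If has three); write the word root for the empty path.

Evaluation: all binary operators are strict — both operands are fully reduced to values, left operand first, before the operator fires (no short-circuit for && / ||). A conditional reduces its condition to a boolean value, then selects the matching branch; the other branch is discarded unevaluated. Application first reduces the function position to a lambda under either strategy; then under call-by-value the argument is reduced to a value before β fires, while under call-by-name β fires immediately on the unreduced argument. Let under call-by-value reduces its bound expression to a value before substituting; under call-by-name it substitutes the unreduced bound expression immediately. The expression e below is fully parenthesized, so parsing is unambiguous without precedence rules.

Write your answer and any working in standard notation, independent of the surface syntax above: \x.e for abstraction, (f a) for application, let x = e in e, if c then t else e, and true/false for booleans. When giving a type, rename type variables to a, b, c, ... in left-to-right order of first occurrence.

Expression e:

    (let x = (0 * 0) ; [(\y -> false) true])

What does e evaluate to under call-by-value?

Derivation:
step 0: (let x = (0 * 0) in ((\y.false) true))
step 1: [delta@0] (let x = 0 in ((\y.false) true))
step 2: [let@root] ((\y.false) true)
step 3: [beta@root] false

Answer: false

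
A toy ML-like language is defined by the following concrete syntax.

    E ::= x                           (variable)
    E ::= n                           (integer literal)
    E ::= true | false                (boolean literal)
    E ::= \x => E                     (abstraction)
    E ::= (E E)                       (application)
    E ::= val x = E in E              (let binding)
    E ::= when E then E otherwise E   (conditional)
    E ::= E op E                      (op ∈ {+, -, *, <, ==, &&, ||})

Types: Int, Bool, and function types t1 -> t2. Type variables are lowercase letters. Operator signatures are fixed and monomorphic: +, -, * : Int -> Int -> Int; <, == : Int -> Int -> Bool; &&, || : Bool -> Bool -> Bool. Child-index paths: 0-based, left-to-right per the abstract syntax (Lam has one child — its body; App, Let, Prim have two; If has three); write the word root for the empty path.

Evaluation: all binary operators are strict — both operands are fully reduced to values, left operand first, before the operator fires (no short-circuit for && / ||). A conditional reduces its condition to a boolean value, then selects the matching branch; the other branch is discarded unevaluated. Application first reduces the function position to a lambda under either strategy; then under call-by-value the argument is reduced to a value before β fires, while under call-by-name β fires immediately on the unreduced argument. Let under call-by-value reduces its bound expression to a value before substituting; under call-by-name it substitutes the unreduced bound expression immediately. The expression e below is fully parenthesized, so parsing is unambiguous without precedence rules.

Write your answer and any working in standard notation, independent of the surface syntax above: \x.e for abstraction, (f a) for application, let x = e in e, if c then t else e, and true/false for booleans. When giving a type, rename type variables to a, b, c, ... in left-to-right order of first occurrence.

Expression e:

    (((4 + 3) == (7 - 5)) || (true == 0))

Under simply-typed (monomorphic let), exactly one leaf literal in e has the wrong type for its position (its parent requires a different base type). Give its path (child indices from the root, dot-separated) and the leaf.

Derivation:
  unify Int ~ Int
  unify Int ~ Int
  unify Int ~ Int
  unify Int ~ Int
  unify Int ~ Int
  unify Int ~ Int
  unify Bool ~ Bool
  unify Bool ~ Int
  FAIL: mismatch Bool ~ Int

Answer: 1.0 : true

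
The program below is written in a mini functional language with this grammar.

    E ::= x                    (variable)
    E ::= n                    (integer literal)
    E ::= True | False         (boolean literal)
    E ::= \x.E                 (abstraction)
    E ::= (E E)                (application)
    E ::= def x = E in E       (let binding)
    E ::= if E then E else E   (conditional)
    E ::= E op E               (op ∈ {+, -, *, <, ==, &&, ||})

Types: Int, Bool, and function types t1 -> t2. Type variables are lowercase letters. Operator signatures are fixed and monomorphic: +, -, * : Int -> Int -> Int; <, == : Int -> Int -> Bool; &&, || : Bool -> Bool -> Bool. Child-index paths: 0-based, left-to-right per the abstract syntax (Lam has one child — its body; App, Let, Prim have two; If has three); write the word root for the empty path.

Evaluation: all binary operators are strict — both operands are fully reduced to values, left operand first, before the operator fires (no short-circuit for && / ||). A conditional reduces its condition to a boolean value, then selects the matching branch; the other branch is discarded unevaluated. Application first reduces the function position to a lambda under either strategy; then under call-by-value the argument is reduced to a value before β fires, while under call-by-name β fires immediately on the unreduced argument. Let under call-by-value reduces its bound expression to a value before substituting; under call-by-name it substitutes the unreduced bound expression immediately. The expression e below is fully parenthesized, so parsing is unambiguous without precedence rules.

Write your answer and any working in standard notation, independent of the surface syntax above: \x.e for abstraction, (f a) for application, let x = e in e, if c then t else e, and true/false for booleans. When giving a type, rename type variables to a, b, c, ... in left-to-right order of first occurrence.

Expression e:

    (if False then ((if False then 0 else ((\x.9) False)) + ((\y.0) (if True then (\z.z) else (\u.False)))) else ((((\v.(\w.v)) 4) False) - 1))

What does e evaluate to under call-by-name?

Answer: 3

Working:
step 0: (if false then ((if false then 0 else ((\x.9) false)) + ((\y.0) (if true then (\z.z) else (\u.false)))) else ((((\v.(\w.v)) 4) false) - 1))
step 1: [if@root] ((((\v.(\w.v)) 4) false) - 1)
step 2: [beta@0.0] (((\w.4) false) - 1)
step 3: [beta@0] (4 - 1)
step 4: [delta@root] 3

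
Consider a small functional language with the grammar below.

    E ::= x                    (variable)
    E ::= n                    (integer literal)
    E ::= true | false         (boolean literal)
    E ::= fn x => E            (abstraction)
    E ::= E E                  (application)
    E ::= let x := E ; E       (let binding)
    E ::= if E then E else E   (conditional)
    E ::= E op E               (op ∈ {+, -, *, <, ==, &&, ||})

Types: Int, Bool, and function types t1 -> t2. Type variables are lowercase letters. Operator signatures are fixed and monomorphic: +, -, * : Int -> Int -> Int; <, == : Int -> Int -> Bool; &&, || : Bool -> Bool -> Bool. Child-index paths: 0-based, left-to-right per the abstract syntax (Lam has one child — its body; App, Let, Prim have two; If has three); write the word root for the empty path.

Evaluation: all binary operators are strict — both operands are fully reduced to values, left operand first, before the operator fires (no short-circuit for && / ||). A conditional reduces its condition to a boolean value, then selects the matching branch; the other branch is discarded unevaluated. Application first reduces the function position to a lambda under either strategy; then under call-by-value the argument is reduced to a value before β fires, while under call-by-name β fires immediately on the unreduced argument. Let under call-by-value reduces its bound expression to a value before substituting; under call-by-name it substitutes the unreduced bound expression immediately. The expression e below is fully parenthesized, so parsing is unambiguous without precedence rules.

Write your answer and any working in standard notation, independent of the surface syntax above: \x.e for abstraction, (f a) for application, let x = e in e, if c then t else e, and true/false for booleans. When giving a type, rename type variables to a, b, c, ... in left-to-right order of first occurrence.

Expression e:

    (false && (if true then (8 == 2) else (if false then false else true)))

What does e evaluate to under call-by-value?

Answer: false

Derivation:
step 0: (false && (if true then (8 == 2) else (if false then false else true)))
step 1: [if@1] (false && (8 == 2))
step 2: [delta@1] (false && false)
step 3: [delta@root] false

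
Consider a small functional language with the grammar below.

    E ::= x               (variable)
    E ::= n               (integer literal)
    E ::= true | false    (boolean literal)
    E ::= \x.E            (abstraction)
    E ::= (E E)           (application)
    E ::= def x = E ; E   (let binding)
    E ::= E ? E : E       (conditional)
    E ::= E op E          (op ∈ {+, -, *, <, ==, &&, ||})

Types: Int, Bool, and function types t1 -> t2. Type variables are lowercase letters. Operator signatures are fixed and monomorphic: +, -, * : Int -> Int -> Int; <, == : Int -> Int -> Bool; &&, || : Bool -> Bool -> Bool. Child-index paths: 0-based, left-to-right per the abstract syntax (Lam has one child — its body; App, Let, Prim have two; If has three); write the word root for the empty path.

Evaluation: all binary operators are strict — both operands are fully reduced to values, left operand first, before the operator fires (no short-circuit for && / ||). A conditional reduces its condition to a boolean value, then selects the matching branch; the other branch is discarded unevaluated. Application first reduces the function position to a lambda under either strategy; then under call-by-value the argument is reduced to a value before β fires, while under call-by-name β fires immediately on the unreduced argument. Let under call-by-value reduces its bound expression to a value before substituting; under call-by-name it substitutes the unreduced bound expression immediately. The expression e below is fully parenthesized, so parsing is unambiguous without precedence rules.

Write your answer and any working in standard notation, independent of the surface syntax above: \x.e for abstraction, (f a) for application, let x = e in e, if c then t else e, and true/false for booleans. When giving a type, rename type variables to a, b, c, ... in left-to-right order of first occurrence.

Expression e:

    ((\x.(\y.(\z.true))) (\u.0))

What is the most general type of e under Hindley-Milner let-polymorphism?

Answer: a -> b -> Bool

Working:
\z._ : c -> Bool
\y._ : b -> c -> Bool
\x._ : a -> b -> c -> Bool
\u._ : d -> Int
  unify a -> b -> c -> Bool ~ (d -> Int) -> e
  unify a ~ d -> Int
  unify b -> c -> Bool ~ e
_ _ : b -> c -> Bool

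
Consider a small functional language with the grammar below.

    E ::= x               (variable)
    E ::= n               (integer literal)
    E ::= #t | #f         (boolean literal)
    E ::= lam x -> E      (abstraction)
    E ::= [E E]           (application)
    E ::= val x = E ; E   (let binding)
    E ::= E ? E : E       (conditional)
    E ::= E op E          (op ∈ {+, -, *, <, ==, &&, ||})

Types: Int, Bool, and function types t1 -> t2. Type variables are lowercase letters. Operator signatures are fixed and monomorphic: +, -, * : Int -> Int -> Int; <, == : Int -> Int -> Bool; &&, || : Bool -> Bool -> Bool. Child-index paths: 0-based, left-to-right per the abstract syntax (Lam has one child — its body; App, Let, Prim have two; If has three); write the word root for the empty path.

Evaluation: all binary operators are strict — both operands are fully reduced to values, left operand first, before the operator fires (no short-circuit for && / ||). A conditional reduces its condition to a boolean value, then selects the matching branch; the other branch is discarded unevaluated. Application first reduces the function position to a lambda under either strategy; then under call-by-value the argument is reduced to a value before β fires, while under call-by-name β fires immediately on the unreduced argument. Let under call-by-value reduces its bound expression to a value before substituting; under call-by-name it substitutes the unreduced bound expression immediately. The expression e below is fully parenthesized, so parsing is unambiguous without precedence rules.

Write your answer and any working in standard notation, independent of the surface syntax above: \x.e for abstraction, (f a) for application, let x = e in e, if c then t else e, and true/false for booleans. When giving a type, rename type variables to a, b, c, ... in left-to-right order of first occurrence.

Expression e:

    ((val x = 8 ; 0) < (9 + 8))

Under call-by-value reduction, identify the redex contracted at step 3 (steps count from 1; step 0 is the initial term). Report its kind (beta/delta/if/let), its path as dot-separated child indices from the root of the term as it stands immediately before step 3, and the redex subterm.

Answer: delta at root : (0 < 17)

Working:
step 0: ((let x = 8 in 0) < (9 + 8))
step 1: [let@0] (0 < (9 + 8))
step 2: [delta@1] (0 < 17)
step 3: [delta@root] true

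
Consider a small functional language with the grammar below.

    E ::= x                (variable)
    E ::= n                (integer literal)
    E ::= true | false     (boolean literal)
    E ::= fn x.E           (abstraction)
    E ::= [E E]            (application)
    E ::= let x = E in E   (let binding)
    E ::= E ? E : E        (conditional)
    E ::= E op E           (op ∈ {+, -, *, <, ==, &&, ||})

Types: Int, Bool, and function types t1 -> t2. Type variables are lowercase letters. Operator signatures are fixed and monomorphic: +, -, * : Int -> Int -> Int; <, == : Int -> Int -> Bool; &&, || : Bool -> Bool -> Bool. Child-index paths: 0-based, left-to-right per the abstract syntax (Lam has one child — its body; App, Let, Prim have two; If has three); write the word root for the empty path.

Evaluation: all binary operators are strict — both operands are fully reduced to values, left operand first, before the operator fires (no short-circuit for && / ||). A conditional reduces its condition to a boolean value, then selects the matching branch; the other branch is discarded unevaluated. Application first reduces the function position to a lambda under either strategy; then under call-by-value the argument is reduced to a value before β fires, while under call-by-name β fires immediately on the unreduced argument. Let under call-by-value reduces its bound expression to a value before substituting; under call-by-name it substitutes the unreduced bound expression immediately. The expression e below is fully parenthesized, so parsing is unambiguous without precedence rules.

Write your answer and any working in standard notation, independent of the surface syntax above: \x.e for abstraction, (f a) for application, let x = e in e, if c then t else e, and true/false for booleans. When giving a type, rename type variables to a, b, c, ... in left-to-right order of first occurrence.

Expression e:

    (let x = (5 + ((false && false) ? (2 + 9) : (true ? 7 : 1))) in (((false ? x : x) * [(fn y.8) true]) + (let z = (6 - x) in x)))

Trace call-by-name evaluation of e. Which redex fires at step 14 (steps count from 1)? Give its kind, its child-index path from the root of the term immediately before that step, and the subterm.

Trace:
step 0: (let x = (5 + (if (false && false) then (2 + 9) else (if true then 7 else 1))) in (((if false then x else x) * ((\y.8) true)) + (let z = (6 - x) in x)))
step 1: [let@root] (((if false then (5 + (if (false && false) then (2 + 9) else (if true then 7 else 1))) else (5 + (if (false && false) then (2 + 9) else (if true then 7 else 1)))) * ((\y.8) true)) + (let z = (6 - (5 + (if (false && false) then (2 + 9) else (if true then 7 else 1)))) in (5 + (if (false && false) then (2 + 9) else (if true then 7 else 1)))))
step 2: [if@0.0] (((5 + (if (false && false) then (2 + 9) else (if true then 7 else 1))) * ((\y.8) true)) + (let z = (6 - (5 + (if (false && false) then (2 + 9) else (if true then 7 else 1)))) in (5 + (if (false && false) then (2 + 9) else (if true then 7 else 1)))))
step 3: [delta@0.0.1.0] (((5 + (if false then (2 + 9) else (if true then 7 else 1))) * ((\y.8) true)) + (let z = (6 - (5 + (if (false && false) then (2 + 9) else (if true then 7 else 1)))) in (5 + (if (false && false) then (2 + 9) else (if true then 7 else 1)))))
step 4: [if@0.0.1] (((5 + (if true then 7 else 1)) * ((\y.8) true)) + (let z = (6 - (5 + (if (false && false) then (2 + 9) else (if true then 7 else 1)))) in (5 + (if (false && false) then (2 + 9) else (if true then 7 else 1)))))
step 5: [if@0.0.1] (((5 + 7) * ((\y.8) true)) + (let z = (6 - (5 + (if (false && false) then (2 + 9) else (if true then 7 else 1)))) in (5 + (if (false && false) then (2 + 9) else (if true then 7 else 1)))))
step 6: [delta@0.0] ((12 * ((\y.8) true)) + (let z = (6 - (5 + (if (false && false) then (2 + 9) else (if true then 7 else 1)))) in (5 + (if (false && false) then (2 + 9) else (if true then 7 else 1)))))
step 7: [beta@0.1] ((12 * 8) + (let z = (6 - (5 + (if (false && false) then (2 + 9) else (if true then 7 else 1)))) in (5 + (if (false && false) then (2 + 9) else (if true then 7 else 1)))))
step 8: [delta@0] (96 + (let z = (6 - (5 + (if (false && false) then (2 + 9) else (if true then 7 else 1)))) in (5 + (if (false && false) then (2 + 9) else (if true then 7 else 1)))))
step 9: [let@1] (96 + (5 + (if (false && false) then (2 + 9) else (if true then 7 else 1))))
step 10: [delta@1.1.0] (96 + (5 + (if false then (2 + 9) else (if true then 7 else 1))))
step 11: [if@1.1] (96 + (5 + (if true then 7 else 1)))
step 12: [if@1.1] (96 + (5 + 7))
step 13: [delta@1] (96 + 12)
step 14: [delta@root] 108

Answer: delta at root : (96 + 12)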